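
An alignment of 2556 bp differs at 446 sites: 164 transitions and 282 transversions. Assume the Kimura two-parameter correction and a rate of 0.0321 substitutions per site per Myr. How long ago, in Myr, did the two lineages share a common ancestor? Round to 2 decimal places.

P = 164/2556 ≈ 0.064163 and Q = 282/2556 ≈ 0.110329.
Under the Kimura two-parameter model, d = −½ ln(1 − 2P − Q) − ¼ ln(1 − 2Q).
1 − 2P − Q = 0.761345, giving −½ ln(0.761345) = 0.136334.
1 − 2Q = 0.779342, giving −¼ ln(0.779342) = 0.062326.
d = 0.136334 + 0.062326 = 0.198660.
Under a molecular clock d = 2μt, so t = d/(2μ) = 0.198660 / (2 × 0.0321) = 3.09 Myr.

3.09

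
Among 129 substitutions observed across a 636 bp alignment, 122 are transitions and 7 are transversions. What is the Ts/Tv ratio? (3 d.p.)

17.429

R = 122/7 = 17.428571… ≈ 17.429 (to 3 d.p.).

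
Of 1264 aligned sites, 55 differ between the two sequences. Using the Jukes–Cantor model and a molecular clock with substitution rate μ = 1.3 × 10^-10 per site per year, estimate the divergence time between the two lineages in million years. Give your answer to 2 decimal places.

p = 55/1264 ≈ 0.043513.
d = −(3/4) ln(1 − 4p/3) = −0.75 ln(1 − 0.058017) = −0.75 ln(0.941983)
  = −0.75 × (-0.059768) = 0.044826 substitutions/site.
Under a molecular clock d = 2μt, so t = d/(2μ) = 0.044826 / (2 × 1.3 × 10^-10) = 172.41 million years.

172.41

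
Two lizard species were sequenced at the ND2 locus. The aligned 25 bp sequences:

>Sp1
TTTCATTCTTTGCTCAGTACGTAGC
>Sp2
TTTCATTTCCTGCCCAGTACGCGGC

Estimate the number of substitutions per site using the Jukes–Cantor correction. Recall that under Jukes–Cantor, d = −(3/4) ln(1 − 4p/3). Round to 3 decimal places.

0.289

The sequences differ at 6 of 25 sites (8, 9, 10, 14, 22, 23), so p = 6/25 = 0.24.
d = −(3/4) ln(1 − 4p/3) = −0.75 ln(1 − 0.32) = −0.75 ln(0.68)
  = −0.75 × (-0.385662) = 0.289247 substitutions/site.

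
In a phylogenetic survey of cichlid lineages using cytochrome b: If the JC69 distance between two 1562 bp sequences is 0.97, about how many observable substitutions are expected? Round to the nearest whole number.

850

Invert JC69: p = (3/4)(1 − e^(−4d/3)) = 0.75 × (1 − e^(-1.293333)) = 0.75 × (1 − 0.274355) = 0.544234.
Expected differing sites = pL ≈ 0.544234 × 1562 = 850.093508 ≈ 850.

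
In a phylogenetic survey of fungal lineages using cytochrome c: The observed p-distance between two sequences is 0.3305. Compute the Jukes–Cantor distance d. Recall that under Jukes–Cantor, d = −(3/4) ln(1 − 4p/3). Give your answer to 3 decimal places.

0.436

d = −(3/4) ln(1 − 4p/3) = −0.75 ln(1 − 0.440667) = −0.75 ln(0.559333)
  = −0.75 × (-0.581010) = 0.435758 substitutions/site.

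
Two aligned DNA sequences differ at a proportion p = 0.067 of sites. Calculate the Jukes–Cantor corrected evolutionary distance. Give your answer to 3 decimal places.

d = −(3/4) ln(1 − 4p/3) = −0.75 ln(1 − 0.089333) = −0.75 ln(0.910667)
  = −0.75 × (-0.093578) = 0.070184 substitutions/site.

0.070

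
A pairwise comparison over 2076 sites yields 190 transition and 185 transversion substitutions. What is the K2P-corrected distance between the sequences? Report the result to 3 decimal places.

0.208

P = 190/2076 ≈ 0.091522 and Q = 185/2076 ≈ 0.089114.
Under the Kimura two-parameter model, d = −½ ln(1 − 2P − Q) − ¼ ln(1 − 2Q).
1 − 2P − Q = 0.727842, giving −½ ln(0.727842) = 0.158836.
1 − 2Q = 0.821772, giving −¼ ln(0.821772) = 0.049073.
d = 0.158836 + 0.049073 = 0.207909.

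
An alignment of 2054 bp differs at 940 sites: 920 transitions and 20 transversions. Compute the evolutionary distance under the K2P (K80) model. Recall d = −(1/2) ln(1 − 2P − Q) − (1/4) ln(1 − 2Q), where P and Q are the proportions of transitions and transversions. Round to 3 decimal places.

1.185

P = 920/2054 ≈ 0.447907 and Q = 20/2054 ≈ 0.009737.
Under the Kimura two-parameter model, d = −½ ln(1 − 2P − Q) − ¼ ln(1 − 2Q).
1 − 2P − Q = 0.094449, giving −½ ln(0.094449) = 1.179848.
1 − 2Q = 0.980526, giving −¼ ln(0.980526) = 0.004917.
d = 1.179848 + 0.004917 = 1.184765.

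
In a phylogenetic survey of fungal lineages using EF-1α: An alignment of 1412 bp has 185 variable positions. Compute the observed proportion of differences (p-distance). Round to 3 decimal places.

p = 185/1412 = 0.131019… ≈ 0.131 (to 3 d.p.).

0.131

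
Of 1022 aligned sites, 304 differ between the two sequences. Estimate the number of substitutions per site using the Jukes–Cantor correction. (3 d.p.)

p = 304/1022 ≈ 0.297456.
d = −(3/4) ln(1 − 4p/3) = −0.75 ln(1 − 0.396608) = −0.75 ln(0.603392)
  = −0.75 × (-0.505188) = 0.378891 substitutions/site.

0.379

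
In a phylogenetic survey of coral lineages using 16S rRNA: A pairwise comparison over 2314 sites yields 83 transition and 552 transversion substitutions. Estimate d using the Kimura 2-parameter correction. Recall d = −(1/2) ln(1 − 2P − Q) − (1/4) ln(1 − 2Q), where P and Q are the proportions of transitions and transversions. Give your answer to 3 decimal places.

P = 83/2314 ≈ 0.035869 and Q = 552/2314 ≈ 0.238548.
Under the Kimura two-parameter model, d = −½ ln(1 − 2P − Q) − ¼ ln(1 − 2Q).
1 − 2P − Q = 0.689714, giving −½ ln(0.689714) = 0.185739.
1 − 2Q = 0.522904, giving −¼ ln(0.522904) = 0.162089.
d = 0.185739 + 0.162089 = 0.347828.

0.348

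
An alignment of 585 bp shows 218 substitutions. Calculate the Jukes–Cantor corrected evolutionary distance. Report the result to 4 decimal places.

p = 218/585 ≈ 0.37265.
d = −(3/4) ln(1 − 4p/3) = −0.75 ln(1 − 0.496867) = −0.75 ln(0.503133)
  = −0.75 × (-0.686901) = 0.515176 substitutions/site.

0.5152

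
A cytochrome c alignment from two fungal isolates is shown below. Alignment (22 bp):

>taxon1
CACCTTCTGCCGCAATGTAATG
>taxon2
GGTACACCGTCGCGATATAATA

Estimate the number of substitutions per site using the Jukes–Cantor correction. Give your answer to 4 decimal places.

0.8240

The sequences differ at 11 of 22 sites, so p = 11/22 = 0.5.
d = −(3/4) ln(1 − 4p/3) = −0.75 ln(1 − 0.666667) = −0.75 ln(0.333333)
  = −0.75 × (-1.098613) = 0.823960 substitutions/site.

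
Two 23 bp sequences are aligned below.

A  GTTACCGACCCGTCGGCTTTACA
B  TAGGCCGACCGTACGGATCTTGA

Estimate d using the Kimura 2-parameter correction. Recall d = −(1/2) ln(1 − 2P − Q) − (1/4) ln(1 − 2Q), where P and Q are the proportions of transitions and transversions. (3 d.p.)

0.798

Of 23 sites, 2 differences are transitions and 9 are transversions, so P = 2/23 ≈ 0.086957 and Q = 9/23 ≈ 0.391304.
Under the Kimura two-parameter model, d = −½ ln(1 − 2P − Q) − ¼ ln(1 − 2Q).
1 − 2P − Q = 0.434782, giving −½ ln(0.434782) = 0.416455.
1 − 2Q = 0.217392, giving −¼ ln(0.217392) = 0.381513.
d = 0.416455 + 0.381513 = 0.797968.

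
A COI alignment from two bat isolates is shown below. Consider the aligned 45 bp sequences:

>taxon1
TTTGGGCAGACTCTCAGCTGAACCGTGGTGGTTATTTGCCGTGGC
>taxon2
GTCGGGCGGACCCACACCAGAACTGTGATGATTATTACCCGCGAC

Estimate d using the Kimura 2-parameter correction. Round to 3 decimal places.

0.413

Of 45 sites, 8 differences are transitions and 6 are transversions, so P = 8/45 ≈ 0.177778 and Q = 6/45 ≈ 0.133333.
Under the Kimura two-parameter model, d = −½ ln(1 − 2P − Q) − ¼ ln(1 − 2Q).
1 − 2P − Q = 0.511111, giving −½ ln(0.511111) = 0.335584.
1 − 2Q = 0.733334, giving −¼ ln(0.733334) = 0.077539.
d = 0.335584 + 0.077539 = 0.413123.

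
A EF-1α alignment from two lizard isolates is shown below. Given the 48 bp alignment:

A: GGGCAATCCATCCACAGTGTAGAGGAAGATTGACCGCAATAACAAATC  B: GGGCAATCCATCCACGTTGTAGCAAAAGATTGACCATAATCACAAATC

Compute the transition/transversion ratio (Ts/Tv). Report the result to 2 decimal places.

Transitions are A↔G and C↔T; transversions are all other mismatches.
Transitions: 5. Transversions: 3.
R = 5/3 = 1.666666… ≈ 1.67 (to 2 d.p.).

1.67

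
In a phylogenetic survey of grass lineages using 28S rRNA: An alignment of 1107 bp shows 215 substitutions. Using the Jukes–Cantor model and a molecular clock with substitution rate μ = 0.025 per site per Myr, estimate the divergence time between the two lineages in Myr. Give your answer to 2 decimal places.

4.50

p = 215/1107 ≈ 0.194219.
d = −(3/4) ln(1 − 4p/3) = −0.75 ln(1 − 0.258959) = −0.75 ln(0.741041)
  = −0.75 × (-0.299699) = 0.224774 substitutions/site.
Under a molecular clock d = 2μt, so t = d/(2μ) = 0.224774 / (2 × 0.025) = 4.50 Myr.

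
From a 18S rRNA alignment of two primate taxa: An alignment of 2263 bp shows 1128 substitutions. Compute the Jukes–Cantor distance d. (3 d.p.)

0.819

p = 1128/2263 ≈ 0.498453.
d = −(3/4) ln(1 − 4p/3) = −0.75 ln(1 − 0.664604) = −0.75 ln(0.335396)
  = −0.75 × (-1.092443) = 0.819332 substitutions/site.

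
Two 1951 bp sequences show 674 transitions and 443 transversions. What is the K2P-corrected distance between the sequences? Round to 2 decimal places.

P = 674/1951 ≈ 0.345464 and Q = 443/1951 ≈ 0.227063.
Under the Kimura two-parameter model, d = −½ ln(1 − 2P − Q) − ¼ ln(1 − 2Q).
1 − 2P − Q = 0.082009, giving −½ ln(0.082009) = 1.250463.
1 − 2Q = 0.545874, giving −¼ ln(0.545874) = 0.151342.
d = 1.250463 + 0.151342 = 1.401805.

1.40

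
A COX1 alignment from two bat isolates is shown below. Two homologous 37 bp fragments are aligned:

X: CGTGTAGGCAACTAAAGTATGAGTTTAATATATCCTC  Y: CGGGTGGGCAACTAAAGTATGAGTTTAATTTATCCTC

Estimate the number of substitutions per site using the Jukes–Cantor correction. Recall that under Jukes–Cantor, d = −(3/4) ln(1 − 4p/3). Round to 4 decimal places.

The sequences differ at 3 of 37 sites (3, 6, 30), so p = 3/37 ≈ 0.081081.
d = −(3/4) ln(1 − 4p/3) = −0.75 ln(1 − 0.108108) = −0.75 ln(0.891892)
  = −0.75 × (-0.114410) = 0.085808 substitutions/site.

0.0858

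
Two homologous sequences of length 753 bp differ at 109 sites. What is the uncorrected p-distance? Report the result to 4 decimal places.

0.1448

p = 109/753 = 0.144754… ≈ 0.1448 (to 4 d.p.).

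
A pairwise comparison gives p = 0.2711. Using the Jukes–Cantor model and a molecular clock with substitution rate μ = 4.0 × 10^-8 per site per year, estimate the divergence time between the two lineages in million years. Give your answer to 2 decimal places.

4.21

d = −(3/4) ln(1 − 4p/3) = −0.75 ln(1 − 0.361467) = −0.75 ln(0.638533)
  = −0.75 × (-0.448582) = 0.336437 substitutions/site.
Under a molecular clock d = 2μt, so t = d/(2μ) = 0.336437 / (2 × 4.0 × 10^-8) = 4.21 million years.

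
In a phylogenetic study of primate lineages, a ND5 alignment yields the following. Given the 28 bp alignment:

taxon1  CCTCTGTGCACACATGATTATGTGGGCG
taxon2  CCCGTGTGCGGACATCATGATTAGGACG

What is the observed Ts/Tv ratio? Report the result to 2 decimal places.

0.50

Transitions are A↔G and C↔T; transversions are all other mismatches.
Transitions: 3. Transversions: 6.
R = 3/6 = 0.50.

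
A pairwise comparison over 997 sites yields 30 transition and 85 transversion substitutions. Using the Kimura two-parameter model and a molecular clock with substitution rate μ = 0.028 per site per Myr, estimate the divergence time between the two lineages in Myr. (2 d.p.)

P = 30/997 ≈ 0.03009 and Q = 85/997 ≈ 0.085256.
Under the Kimura two-parameter model, d = −½ ln(1 − 2P − Q) − ¼ ln(1 − 2Q).
1 − 2P − Q = 0.854564, giving −½ ln(0.854564) = 0.078582.
1 − 2Q = 0.829488, giving −¼ ln(0.829488) = 0.046737.
d = 0.078582 + 0.046737 = 0.125319.
Under a molecular clock d = 2μt, so t = d/(2μ) = 0.125319 / (2 × 0.028) = 2.24 Myr.

2.24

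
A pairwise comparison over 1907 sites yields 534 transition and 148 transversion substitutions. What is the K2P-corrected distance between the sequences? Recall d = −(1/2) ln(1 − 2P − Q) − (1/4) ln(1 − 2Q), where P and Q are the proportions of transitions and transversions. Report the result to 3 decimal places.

P = 534/1907 ≈ 0.280021 and Q = 148/1907 ≈ 0.077609.
Under the Kimura two-parameter model, d = −½ ln(1 − 2P − Q) − ¼ ln(1 − 2Q).
1 − 2P − Q = 0.362349, giving −½ ln(0.362349) = 0.507574.
1 − 2Q = 0.844782, giving −¼ ln(0.844782) = 0.042169.
d = 0.507574 + 0.042169 = 0.549743.

0.550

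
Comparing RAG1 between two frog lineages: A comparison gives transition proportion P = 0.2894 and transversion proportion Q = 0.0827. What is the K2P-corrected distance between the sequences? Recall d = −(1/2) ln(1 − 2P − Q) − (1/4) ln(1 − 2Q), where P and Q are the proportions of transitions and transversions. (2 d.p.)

0.59

Under the Kimura two-parameter model, d = −½ ln(1 − 2P − Q) − ¼ ln(1 − 2Q).
1 − 2P − Q = 0.3385, giving −½ ln(0.3385) = 0.541616.
1 − 2Q = 0.8346, giving −¼ ln(0.8346) = 0.045201.
d = 0.541616 + 0.045201 = 0.586817.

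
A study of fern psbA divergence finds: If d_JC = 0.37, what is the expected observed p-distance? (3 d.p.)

0.292

p = (3/4)(1 − e^(−4d/3)) = 0.75 × (1 − e^(-0.493333)) = 0.75 × (1 − 0.610588) = 0.292059.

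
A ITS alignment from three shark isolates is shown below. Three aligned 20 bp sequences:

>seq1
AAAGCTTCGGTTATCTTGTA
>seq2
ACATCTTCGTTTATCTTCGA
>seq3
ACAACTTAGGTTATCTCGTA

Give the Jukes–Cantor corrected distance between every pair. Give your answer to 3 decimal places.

seq1–seq2: 5/20 sites differ → p = 0.25, d = −0.75 ln(1 − 0.333333) = 0.304098 ≈ 0.304.
seq1–seq3: 4/20 sites differ → p = 0.2, d = −0.75 ln(1 − 0.266667) = 0.232617 ≈ 0.233.
seq2–seq3: 6/20 sites differ → p = 0.3, d = −0.75 ln(1 − 0.4) = 0.383119 ≈ 0.383.

d(seq1,seq2) = 0.304, d(seq1,seq3) = 0.233, d(seq2,seq3) = 0.383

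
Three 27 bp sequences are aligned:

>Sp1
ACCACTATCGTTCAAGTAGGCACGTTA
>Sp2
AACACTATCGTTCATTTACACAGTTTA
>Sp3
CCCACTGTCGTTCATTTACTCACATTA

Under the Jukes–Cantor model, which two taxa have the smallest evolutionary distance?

Sp2 and Sp3

Sp1–Sp2: 7/27 differ, p = 0.259, d = 0.318.
Sp1–Sp3: 7/27 differ, p = 0.259, d = 0.318.
Sp2–Sp3: 6/27 differ, p = 0.222, d = 0.264.
The smallest distance is between Sp2 and Sp3.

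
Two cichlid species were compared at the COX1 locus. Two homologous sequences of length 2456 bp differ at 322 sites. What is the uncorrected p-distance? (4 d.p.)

0.1311

p = 322/2456 = 0.131107… ≈ 0.1311 (to 4 d.p.).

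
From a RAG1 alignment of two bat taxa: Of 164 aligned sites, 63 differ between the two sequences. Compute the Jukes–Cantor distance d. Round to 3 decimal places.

0.538

p = 63/164 ≈ 0.384146.
d = −(3/4) ln(1 − 4p/3) = −0.75 ln(1 − 0.512195) = −0.75 ln(0.487805)
  = −0.75 × (-0.717840) = 0.538380 substitutions/site.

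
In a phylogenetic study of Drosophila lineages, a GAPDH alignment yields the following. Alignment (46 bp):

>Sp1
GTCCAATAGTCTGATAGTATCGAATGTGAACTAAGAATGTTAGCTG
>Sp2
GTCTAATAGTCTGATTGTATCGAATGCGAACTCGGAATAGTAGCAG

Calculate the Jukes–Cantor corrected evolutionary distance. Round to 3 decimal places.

0.198

The sequences differ at 8 of 46 sites (4, 16, 27, 33, 34, 39, 40, 45), so p = 8/46 ≈ 0.173913.
d = −(3/4) ln(1 − 4p/3) = −0.75 ln(1 − 0.231884) = −0.75 ln(0.768116)
  = −0.75 × (-0.263815) = 0.197861 substitutions/site.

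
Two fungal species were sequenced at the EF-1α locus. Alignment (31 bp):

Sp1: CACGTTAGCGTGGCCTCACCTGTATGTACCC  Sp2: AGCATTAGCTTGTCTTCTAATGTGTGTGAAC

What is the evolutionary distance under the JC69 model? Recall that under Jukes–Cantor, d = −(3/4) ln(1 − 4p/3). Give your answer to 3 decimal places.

0.614

The sequences differ at 13 of 31 sites, so p = 13/31 ≈ 0.419355.
d = −(3/4) ln(1 − 4p/3) = −0.75 ln(1 − 0.55914) = −0.75 ln(0.44086)
  = −0.75 × (-0.819028) = 0.614271 substitutions/site.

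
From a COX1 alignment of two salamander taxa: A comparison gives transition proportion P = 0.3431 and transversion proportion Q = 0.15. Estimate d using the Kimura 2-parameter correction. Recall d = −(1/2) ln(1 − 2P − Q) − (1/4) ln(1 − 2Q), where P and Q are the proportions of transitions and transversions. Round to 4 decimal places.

0.9937

Under the Kimura two-parameter model, d = −½ ln(1 − 2P − Q) − ¼ ln(1 − 2Q).
1 − 2P − Q = 0.1638, giving −½ ln(0.1638) = 0.904555.
1 − 2Q = 0.7, giving −¼ ln(0.7) = 0.089169.
d = 0.904555 + 0.089169 = 0.993724.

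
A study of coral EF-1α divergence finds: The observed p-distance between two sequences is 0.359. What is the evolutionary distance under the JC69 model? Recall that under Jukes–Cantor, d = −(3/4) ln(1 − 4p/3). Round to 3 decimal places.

0.489

d = −(3/4) ln(1 − 4p/3) = −0.75 ln(1 − 0.478667) = −0.75 ln(0.521333)
  = −0.75 × (-0.651366) = 0.488525 substitutions/site.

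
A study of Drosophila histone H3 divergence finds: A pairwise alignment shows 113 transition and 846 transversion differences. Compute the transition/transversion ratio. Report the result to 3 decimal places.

R = 113/846 = 0.133569… ≈ 0.134 (to 3 d.p.).

0.134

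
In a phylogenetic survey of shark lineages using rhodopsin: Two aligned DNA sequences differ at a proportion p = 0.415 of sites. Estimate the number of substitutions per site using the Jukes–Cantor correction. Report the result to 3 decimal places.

d = −(3/4) ln(1 − 4p/3) = −0.75 ln(1 − 0.553333) = −0.75 ln(0.446667)
  = −0.75 × (-0.805942) = 0.604457 substitutions/site.

0.604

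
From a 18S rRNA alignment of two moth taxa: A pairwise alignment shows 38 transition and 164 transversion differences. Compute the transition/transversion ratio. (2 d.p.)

0.23

R = 38/164 = 0.231707… ≈ 0.23 (to 2 d.p.).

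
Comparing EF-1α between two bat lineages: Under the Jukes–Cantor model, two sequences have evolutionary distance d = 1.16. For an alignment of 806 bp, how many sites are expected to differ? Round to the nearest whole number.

Invert JC69: p = (3/4)(1 − e^(−4d/3)) = 0.75 × (1 − e^(-1.546667)) = 0.75 × (1 − 0.212957) = 0.590282.
Expected differing sites = pL ≈ 0.590282 × 806 = 475.767292 ≈ 476.

476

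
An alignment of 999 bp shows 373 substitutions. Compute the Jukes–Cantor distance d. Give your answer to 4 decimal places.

0.5166

p = 373/999 ≈ 0.373373.
d = −(3/4) ln(1 − 4p/3) = −0.75 ln(1 − 0.497831) = −0.75 ln(0.502169)
  = −0.75 × (-0.688819) = 0.516614 substitutions/site.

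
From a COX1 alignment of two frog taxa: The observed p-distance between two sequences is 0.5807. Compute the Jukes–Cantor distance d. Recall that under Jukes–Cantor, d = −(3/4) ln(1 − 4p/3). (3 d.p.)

1.116

d = −(3/4) ln(1 − 4p/3) = −0.75 ln(1 − 0.774267) = −0.75 ln(0.225733)
  = −0.75 × (-1.488402) = 1.116302 substitutions/site.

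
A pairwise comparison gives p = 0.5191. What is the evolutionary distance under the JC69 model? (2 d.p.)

0.88

d = −(3/4) ln(1 − 4p/3) = −0.75 ln(1 − 0.692133) = −0.75 ln(0.307867)
  = −0.75 × (-1.178087) = 0.883565 substitutions/site.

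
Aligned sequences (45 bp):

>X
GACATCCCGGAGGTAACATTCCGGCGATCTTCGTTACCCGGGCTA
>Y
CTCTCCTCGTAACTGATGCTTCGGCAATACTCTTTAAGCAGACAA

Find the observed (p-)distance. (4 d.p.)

The sequences differ at 22 of 45 positions.
p = 22/45 = 0.488888… ≈ 0.4889 (to 4 d.p.).

0.4889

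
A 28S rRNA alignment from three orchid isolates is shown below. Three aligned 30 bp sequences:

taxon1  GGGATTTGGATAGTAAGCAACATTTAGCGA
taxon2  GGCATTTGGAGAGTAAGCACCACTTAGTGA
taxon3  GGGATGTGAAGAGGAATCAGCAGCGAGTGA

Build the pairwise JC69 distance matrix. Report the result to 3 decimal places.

taxon1–taxon2: 5/30 sites differ → p ≈ 0.166667, d = −0.75 ln(1 − 0.222223) = 0.188487 ≈ 0.188.
taxon1–taxon3: 10/30 sites differ → p ≈ 0.333333, d = −0.75 ln(1 − 0.444444) = 0.440839 ≈ 0.441.
taxon2–taxon3: 9/30 sites differ → p = 0.3, d = −0.75 ln(1 − 0.4) = 0.383119 ≈ 0.383.

d(taxon1,taxon2) = 0.188, d(taxon1,taxon3) = 0.441, d(taxon2,taxon3) = 0.383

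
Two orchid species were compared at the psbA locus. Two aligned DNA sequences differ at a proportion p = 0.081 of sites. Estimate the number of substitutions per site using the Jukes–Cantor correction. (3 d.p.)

0.086

d = −(3/4) ln(1 − 4p/3) = −0.75 ln(1 − 0.108) = −0.75 ln(0.892)
  = −0.75 × (-0.114289) = 0.085717 substitutions/site.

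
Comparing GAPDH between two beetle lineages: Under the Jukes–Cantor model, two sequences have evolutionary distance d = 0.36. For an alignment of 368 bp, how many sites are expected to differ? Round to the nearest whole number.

Invert JC69: p = (3/4)(1 − e^(−4d/3)) = 0.75 × (1 − e^(-0.48)) = 0.75 × (1 − 0.618783) = 0.285913.
Expected differing sites = pL ≈ 0.285913 × 368 = 105.215984 ≈ 105.

105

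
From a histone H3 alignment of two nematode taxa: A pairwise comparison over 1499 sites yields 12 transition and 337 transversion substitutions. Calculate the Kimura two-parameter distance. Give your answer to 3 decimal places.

0.287

P = 12/1499 ≈ 0.008005 and Q = 337/1499 ≈ 0.224817.
Under the Kimura two-parameter model, d = −½ ln(1 − 2P − Q) − ¼ ln(1 − 2Q).
1 − 2P − Q = 0.759173, giving −½ ln(0.759173) = 0.137763.
1 − 2Q = 0.550366, giving −¼ ln(0.550366) = 0.149293.
d = 0.137763 + 0.149293 = 0.287056.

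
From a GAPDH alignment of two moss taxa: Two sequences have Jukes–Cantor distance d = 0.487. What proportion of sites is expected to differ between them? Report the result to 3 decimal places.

p = (3/4)(1 − e^(−4d/3)) = 0.75 × (1 − e^(-0.649333)) = 0.75 × (1 − 0.522394) = 0.358205.

0.358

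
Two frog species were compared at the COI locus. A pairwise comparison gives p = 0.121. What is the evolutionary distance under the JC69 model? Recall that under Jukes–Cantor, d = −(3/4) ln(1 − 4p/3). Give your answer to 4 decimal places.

d = −(3/4) ln(1 − 4p/3) = −0.75 ln(1 − 0.161333) = −0.75 ln(0.838667)
  = −0.75 × (-0.175942) = 0.131957 substitutions/site.

0.1320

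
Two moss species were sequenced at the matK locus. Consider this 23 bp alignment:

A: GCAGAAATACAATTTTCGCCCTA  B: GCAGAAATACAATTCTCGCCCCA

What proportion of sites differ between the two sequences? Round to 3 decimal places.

0.087

The sequences differ at 2 of 23 positions (sites 15, 22).
p = 2/23 = 0.086956… ≈ 0.087 (to 3 d.p.).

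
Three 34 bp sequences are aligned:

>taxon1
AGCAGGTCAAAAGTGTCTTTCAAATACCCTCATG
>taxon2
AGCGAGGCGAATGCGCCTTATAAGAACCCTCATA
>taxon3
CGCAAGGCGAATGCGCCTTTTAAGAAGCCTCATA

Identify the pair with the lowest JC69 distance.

taxon1–taxon2: 12/34 differ, p = 0.353, d = 0.477.
taxon1–taxon3: 12/34 differ, p = 0.353, d = 0.477.
taxon2–taxon3: 4/34 differ, p = 0.118, d = 0.128.
The smallest distance is between taxon2 and taxon3.

taxon2 and taxon3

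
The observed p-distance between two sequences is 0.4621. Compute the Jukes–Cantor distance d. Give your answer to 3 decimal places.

d = −(3/4) ln(1 − 4p/3) = −0.75 ln(1 − 0.616133) = −0.75 ln(0.383867)
  = −0.75 × (-0.957459) = 0.718094 substitutions/site.

0.718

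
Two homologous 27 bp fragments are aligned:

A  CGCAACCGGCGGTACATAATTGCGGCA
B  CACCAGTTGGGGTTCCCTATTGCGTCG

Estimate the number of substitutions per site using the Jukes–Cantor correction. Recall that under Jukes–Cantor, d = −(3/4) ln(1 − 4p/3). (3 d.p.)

0.673

The sequences differ at 12 of 27 sites, so p = 12/27 ≈ 0.444444.
d = −(3/4) ln(1 − 4p/3) = −0.75 ln(1 − 0.592592) = −0.75 ln(0.407408)
  = −0.75 × (-0.897940) = 0.673455 substitutions/site.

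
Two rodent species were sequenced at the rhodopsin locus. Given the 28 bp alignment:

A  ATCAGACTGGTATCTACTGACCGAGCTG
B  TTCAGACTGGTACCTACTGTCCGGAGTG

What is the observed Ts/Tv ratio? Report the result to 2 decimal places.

Transitions are A↔G and C↔T; transversions are all other mismatches.
Transitions: 3. Transversions: 3.
R = 3/3 = 1.00.

1.00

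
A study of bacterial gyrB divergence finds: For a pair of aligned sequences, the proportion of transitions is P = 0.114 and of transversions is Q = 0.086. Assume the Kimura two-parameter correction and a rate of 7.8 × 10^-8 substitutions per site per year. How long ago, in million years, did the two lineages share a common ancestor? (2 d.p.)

Under the Kimura two-parameter model, d = −½ ln(1 − 2P − Q) − ¼ ln(1 − 2Q).
1 − 2P − Q = 0.686, giving −½ ln(0.686) = 0.188439.
1 − 2Q = 0.828, giving −¼ ln(0.828) = 0.047186.
d = 0.188439 + 0.047186 = 0.235625.
Under a molecular clock d = 2μt, so t = d/(2μ) = 0.235625 / (2 × 7.8 × 10^-8) = 1.51 million years.

1.51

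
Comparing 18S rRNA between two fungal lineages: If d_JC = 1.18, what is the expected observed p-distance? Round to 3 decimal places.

0.594

p = (3/4)(1 − e^(−4d/3)) = 0.75 × (1 − e^(-1.573333)) = 0.75 × (1 − 0.207353) = 0.594485.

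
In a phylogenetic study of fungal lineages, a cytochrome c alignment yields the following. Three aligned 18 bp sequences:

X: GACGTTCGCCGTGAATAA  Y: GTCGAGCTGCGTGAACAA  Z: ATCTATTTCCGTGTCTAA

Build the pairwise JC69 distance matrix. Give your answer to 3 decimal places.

d(X,Y) = 0.441, d(X,Z) = 0.673, d(Y,Z) = 0.673

X–Y: 6/18 sites differ → p ≈ 0.333333, d = −0.75 ln(1 − 0.444444) = 0.440839 ≈ 0.441.
X–Z: 8/18 sites differ → p ≈ 0.444444, d = −0.75 ln(1 − 0.592592) = 0.673455 ≈ 0.673.
Y–Z: 8/18 sites differ → p ≈ 0.444444, d = −0.75 ln(1 − 0.592592) = 0.673455 ≈ 0.673.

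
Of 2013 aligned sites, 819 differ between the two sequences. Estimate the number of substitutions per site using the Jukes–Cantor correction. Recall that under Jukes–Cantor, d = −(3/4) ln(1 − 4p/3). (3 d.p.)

p = 819/2013 ≈ 0.406855.
d = −(3/4) ln(1 − 4p/3) = −0.75 ln(1 − 0.542473) = −0.75 ln(0.457527)
  = −0.75 × (-0.781919) = 0.586439 substitutions/site.

0.586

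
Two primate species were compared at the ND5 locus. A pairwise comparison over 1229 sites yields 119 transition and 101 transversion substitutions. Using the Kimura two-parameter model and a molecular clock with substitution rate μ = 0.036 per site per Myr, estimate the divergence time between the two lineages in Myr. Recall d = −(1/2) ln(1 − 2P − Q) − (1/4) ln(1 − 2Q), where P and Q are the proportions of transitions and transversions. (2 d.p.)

2.86

P = 119/1229 ≈ 0.096827 and Q = 101/1229 ≈ 0.082181.
Under the Kimura two-parameter model, d = −½ ln(1 − 2P − Q) − ¼ ln(1 − 2Q).
1 − 2P − Q = 0.724165, giving −½ ln(0.724165) = 0.161368.
1 − 2Q = 0.835638, giving −¼ ln(0.835638) = 0.044890.
d = 0.161368 + 0.044890 = 0.206258.
Under a molecular clock d = 2μt, so t = d/(2μ) = 0.206258 / (2 × 0.036) = 2.86 Myr.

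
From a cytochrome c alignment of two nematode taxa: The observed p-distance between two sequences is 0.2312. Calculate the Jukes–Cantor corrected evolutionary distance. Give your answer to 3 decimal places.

0.276

d = −(3/4) ln(1 − 4p/3) = −0.75 ln(1 − 0.308267) = −0.75 ln(0.691733)
  = −0.75 × (-0.368555) = 0.276416 substitutions/site.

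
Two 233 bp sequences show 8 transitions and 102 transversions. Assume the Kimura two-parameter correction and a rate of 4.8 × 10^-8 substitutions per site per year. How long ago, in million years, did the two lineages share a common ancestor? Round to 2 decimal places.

9.10

P = 8/233 ≈ 0.034335 and Q = 102/233 ≈ 0.437768.
Under the Kimura two-parameter model, d = −½ ln(1 − 2P − Q) − ¼ ln(1 − 2Q).
1 − 2P − Q = 0.493562, giving −½ ln(0.493562) = 0.353053.
1 − 2Q = 0.124464, giving −¼ ln(0.124464) = 0.520935.
d = 0.353053 + 0.520935 = 0.873988.
Under a molecular clock d = 2μt, so t = d/(2μ) = 0.873988 / (2 × 4.8 × 10^-8) = 9.10 million years.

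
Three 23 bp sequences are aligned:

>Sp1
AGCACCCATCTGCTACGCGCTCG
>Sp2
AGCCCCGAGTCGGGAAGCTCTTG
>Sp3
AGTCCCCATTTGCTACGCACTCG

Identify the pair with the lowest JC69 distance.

Sp1 and Sp3

Sp1–Sp2: 10/23 differ, p = 0.435, d = 0.650.
Sp1–Sp3: 4/23 differ, p = 0.174, d = 0.198.
Sp2–Sp3: 9/23 differ, p = 0.391, d = 0.553.
The smallest distance is between Sp1 and Sp3.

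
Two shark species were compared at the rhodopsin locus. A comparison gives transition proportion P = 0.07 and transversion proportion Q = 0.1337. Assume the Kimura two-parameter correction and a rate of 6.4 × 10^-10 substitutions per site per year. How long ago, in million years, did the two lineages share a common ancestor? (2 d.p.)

Under the Kimura two-parameter model, d = −½ ln(1 − 2P − Q) − ¼ ln(1 − 2Q).
1 − 2P − Q = 0.7263, giving −½ ln(0.7263) = 0.159896.
1 − 2Q = 0.7326, giving −¼ ln(0.7326) = 0.077789.
d = 0.159896 + 0.077789 = 0.237685.
Under a molecular clock d = 2μt, so t = d/(2μ) = 0.237685 / (2 × 6.4 × 10^-10) = 185.69 million years.

185.69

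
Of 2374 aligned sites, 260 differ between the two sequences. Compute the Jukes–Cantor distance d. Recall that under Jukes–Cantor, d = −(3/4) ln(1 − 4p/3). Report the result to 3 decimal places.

p = 260/2374 ≈ 0.10952.
d = −(3/4) ln(1 − 4p/3) = −0.75 ln(1 − 0.146027) = −0.75 ln(0.853973)
  = −0.75 × (-0.157856) = 0.118392 substitutions/site.

0.118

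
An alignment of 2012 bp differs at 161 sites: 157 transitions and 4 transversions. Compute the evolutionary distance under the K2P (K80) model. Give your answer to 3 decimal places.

0.087

P = 157/2012 ≈ 0.078032 and Q = 4/2012 ≈ 0.001988.
Under the Kimura two-parameter model, d = −½ ln(1 − 2P − Q) − ¼ ln(1 − 2Q).
1 − 2P − Q = 0.841948, giving −½ ln(0.841948) = 0.086019.
1 − 2Q = 0.996024, giving −¼ ln(0.996024) = 0.000996.
d = 0.086019 + 0.000996 = 0.087015.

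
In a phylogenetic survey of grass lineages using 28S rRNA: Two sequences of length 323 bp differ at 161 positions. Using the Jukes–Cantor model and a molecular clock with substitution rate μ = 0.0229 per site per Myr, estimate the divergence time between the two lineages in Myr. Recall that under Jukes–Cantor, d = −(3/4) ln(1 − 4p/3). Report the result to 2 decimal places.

17.89

p = 161/323 ≈ 0.498452.
d = −(3/4) ln(1 − 4p/3) = −0.75 ln(1 − 0.664603) = −0.75 ln(0.335397)
  = −0.75 × (-1.092440) = 0.819330 substitutions/site.
Under a molecular clock d = 2μt, so t = d/(2μ) = 0.819330 / (2 × 0.0229) = 17.89 Myr.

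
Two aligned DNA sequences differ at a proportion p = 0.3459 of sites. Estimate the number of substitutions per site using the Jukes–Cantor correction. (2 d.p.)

d = −(3/4) ln(1 − 4p/3) = −0.75 ln(1 − 0.4612) = −0.75 ln(0.5388)
  = −0.75 × (-0.618411) = 0.463808 substitutions/site.

0.46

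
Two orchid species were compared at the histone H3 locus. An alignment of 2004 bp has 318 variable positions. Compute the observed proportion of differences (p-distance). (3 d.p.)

p = 318/2004 = 0.158682… ≈ 0.159 (to 3 d.p.).

0.159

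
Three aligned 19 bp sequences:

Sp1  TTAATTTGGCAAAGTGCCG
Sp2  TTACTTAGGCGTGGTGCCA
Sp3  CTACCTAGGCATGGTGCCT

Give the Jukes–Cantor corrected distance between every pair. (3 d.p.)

Sp1–Sp2: 6/19 sites differ → p ≈ 0.315789, d = −0.75 ln(1 − 0.421052) = 0.409907 ≈ 0.410.
Sp1–Sp3: 7/19 sites differ → p ≈ 0.368421, d = −0.75 ln(1 − 0.491228) = 0.506816 ≈ 0.507.
Sp2–Sp3: 4/19 sites differ → p ≈ 0.210526, d = −0.75 ln(1 − 0.280701) = 0.247109 ≈ 0.247.

d(Sp1,Sp2) = 0.410, d(Sp1,Sp3) = 0.507, d(Sp2,Sp3) = 0.247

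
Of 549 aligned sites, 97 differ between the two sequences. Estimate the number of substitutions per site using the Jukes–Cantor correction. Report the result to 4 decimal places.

0.2015

p = 97/549 ≈ 0.176685.
d = −(3/4) ln(1 − 4p/3) = −0.75 ln(1 − 0.23558) = −0.75 ln(0.76442)
  = −0.75 × (-0.268638) = 0.201479 substitutions/site.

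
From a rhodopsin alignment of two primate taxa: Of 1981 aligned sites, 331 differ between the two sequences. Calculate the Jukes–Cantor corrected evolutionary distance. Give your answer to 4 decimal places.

0.1890

p = 331/1981 ≈ 0.167087.
d = −(3/4) ln(1 − 4p/3) = −0.75 ln(1 − 0.222783) = −0.75 ln(0.777217)
  = −0.75 × (-0.252036) = 0.189027 substitutions/site.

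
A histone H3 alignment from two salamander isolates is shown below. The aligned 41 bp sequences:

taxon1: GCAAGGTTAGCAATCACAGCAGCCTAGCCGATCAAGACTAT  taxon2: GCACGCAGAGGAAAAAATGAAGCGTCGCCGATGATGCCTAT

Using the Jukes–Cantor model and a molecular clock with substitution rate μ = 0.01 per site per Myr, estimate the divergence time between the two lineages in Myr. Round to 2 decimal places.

25.09

The sequences differ at 15 of 41 sites, so p = 15/41 ≈ 0.365854.
d = −(3/4) ln(1 − 4p/3) = −0.75 ln(1 − 0.487805) = −0.75 ln(0.512195)
  = −0.75 × (-0.669050) = 0.501788 substitutions/site.
Under a molecular clock d = 2μt, so t = d/(2μ) = 0.501788 / (2 × 0.01) = 25.09 Myr.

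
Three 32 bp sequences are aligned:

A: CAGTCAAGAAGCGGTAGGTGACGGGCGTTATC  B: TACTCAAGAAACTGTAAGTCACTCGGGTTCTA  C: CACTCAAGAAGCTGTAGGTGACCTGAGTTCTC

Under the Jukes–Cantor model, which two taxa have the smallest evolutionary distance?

A and C

A–B: 11/32 differ, p = 0.344, d = 0.460.
A–C: 6/32 differ, p = 0.188, d = 0.216.
B–C: 8/32 differ, p = 0.250, d = 0.304.
The smallest distance is between A and C.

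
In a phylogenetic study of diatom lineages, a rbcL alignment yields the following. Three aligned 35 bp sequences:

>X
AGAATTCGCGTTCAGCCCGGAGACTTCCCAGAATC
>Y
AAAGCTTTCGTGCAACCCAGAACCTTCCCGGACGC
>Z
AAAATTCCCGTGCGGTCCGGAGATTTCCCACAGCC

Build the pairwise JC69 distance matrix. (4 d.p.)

X–Y: 13/35 sites differ → p ≈ 0.371429, d = −0.75 ln(1 − 0.495239) = 0.512753 ≈ 0.5128.
X–Z: 9/35 sites differ → p ≈ 0.257143, d = −0.75 ln(1 − 0.342857) = 0.314890 ≈ 0.3149.
Y–Z: 15/35 sites differ → p ≈ 0.428571, d = −0.75 ln(1 − 0.571428) = 0.635472 ≈ 0.6355.

d(X,Y) = 0.5128, d(X,Z) = 0.3149, d(Y,Z) = 0.6355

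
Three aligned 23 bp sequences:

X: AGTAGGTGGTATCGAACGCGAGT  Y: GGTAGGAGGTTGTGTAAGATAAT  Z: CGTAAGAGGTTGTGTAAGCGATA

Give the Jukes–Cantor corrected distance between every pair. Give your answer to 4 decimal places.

X–Y: 10/23 sites differ → p ≈ 0.434783, d = −0.75 ln(1 − 0.579711) = 0.650110 ≈ 0.6501.
X–Z: 10/23 sites differ → p ≈ 0.434783, d = −0.75 ln(1 − 0.579711) = 0.650110 ≈ 0.6501.
Y–Z: 6/23 sites differ → p ≈ 0.26087, d = −0.75 ln(1 − 0.347827) = 0.320584 ≈ 0.3206.

d(X,Y) = 0.6501, d(X,Z) = 0.6501, d(Y,Z) = 0.3206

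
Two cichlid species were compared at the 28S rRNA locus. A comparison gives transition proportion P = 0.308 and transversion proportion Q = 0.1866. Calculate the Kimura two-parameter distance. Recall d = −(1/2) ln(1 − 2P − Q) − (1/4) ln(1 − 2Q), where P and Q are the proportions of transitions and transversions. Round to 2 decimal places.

0.93

Under the Kimura two-parameter model, d = −½ ln(1 − 2P − Q) − ¼ ln(1 − 2Q).
1 − 2P − Q = 0.1974, giving −½ ln(0.1974) = 0.811262.
1 − 2Q = 0.6268, giving −¼ ln(0.6268) = 0.116782.
d = 0.811262 + 0.116782 = 0.928044.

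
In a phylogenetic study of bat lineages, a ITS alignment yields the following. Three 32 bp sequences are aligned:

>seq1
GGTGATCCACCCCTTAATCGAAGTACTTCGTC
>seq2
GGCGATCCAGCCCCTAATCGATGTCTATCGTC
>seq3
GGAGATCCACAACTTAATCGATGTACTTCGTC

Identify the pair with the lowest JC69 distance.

seq1 and seq3

seq1–seq2: 7/32 differ, p = 0.219, d = 0.259.
seq1–seq3: 4/32 differ, p = 0.125, d = 0.137.
seq2–seq3: 8/32 differ, p = 0.250, d = 0.304.
The smallest distance is between seq1 and seq3.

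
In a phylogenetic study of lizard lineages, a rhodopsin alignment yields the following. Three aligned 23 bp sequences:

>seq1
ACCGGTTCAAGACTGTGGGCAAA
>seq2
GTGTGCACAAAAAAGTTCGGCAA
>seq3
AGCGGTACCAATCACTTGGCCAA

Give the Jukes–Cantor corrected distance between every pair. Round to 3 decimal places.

seq1–seq2: 13/23 sites differ → p ≈ 0.565217, d = −0.75 ln(1 − 0.753623) = 1.050669 ≈ 1.051.
seq1–seq3: 9/23 sites differ → p ≈ 0.391304, d = −0.75 ln(1 − 0.521739) = 0.553199 ≈ 0.553.
seq2–seq3: 11/23 sites differ → p ≈ 0.478261, d = −0.75 ln(1 − 0.637681) = 0.761423 ≈ 0.761.

d(seq1,seq2) = 1.051, d(seq1,seq3) = 0.553, d(seq2,seq3) = 0.761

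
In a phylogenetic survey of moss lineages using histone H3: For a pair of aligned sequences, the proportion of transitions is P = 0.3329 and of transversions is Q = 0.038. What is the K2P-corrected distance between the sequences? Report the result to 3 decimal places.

Under the Kimura two-parameter model, d = −½ ln(1 − 2P − Q) − ¼ ln(1 − 2Q).
1 − 2P − Q = 0.2962, giving −½ ln(0.2962) = 0.608360.
1 − 2Q = 0.924, giving −¼ ln(0.924) = 0.019761.
d = 0.608360 + 0.019761 = 0.628121.

0.628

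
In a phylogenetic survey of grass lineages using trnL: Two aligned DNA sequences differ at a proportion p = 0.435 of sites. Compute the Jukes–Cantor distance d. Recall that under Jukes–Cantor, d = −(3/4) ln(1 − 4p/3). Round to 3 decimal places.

d = −(3/4) ln(1 − 4p/3) = −0.75 ln(1 − 0.58) = −0.75 ln(0.42)
  = −0.75 × (-0.867501) = 0.650626 substitutions/site.

0.651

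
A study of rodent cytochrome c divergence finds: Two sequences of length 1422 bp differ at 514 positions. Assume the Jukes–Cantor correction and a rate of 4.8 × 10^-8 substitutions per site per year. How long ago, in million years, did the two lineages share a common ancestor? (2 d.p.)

p = 514/1422 ≈ 0.361463.
d = −(3/4) ln(1 − 4p/3) = −0.75 ln(1 − 0.481951) = −0.75 ln(0.518049)
  = −0.75 × (-0.657685) = 0.493264 substitutions/site.
Under a molecular clock d = 2μt, so t = d/(2μ) = 0.493264 / (2 × 4.8 × 10^-8) = 5.14 million years.

5.14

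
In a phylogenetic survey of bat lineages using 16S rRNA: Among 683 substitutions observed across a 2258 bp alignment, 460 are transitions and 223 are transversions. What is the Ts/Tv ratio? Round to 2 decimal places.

R = 460/223 = 2.062780… ≈ 2.06 (to 2 d.p.).

2.06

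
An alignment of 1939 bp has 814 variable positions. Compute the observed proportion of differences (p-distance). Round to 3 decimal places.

0.420

p = 814/1939 = 0.419804… ≈ 0.420 (to 3 d.p.).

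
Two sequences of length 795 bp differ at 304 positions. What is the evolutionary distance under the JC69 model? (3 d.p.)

p = 304/795 ≈ 0.38239.
d = −(3/4) ln(1 − 4p/3) = −0.75 ln(1 − 0.509853) = −0.75 ln(0.490147)
  = −0.75 × (-0.713050) = 0.534788 substitutions/site.

0.535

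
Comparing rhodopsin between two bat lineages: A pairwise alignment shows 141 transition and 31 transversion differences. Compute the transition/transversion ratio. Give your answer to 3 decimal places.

4.548

R = 141/31 = 4.548387… ≈ 4.548 (to 3 d.p.).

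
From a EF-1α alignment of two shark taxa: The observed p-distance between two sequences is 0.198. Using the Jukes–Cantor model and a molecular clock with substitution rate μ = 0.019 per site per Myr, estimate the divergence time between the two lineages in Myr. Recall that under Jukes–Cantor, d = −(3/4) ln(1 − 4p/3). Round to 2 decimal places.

6.05

d = −(3/4) ln(1 − 4p/3) = −0.75 ln(1 − 0.264) = −0.75 ln(0.736)
  = −0.75 × (-0.306525) = 0.229894 substitutions/site.
Under a molecular clock d = 2μt, so t = d/(2μ) = 0.229894 / (2 × 0.019) = 6.05 Myr.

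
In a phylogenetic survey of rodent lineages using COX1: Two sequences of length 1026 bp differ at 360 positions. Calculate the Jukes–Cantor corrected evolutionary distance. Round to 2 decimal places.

p = 360/1026 ≈ 0.350877.
d = −(3/4) ln(1 − 4p/3) = −0.75 ln(1 − 0.467836) = −0.75 ln(0.532164)
  = −0.75 × (-0.630804) = 0.473103 substitutions/site.

0.47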